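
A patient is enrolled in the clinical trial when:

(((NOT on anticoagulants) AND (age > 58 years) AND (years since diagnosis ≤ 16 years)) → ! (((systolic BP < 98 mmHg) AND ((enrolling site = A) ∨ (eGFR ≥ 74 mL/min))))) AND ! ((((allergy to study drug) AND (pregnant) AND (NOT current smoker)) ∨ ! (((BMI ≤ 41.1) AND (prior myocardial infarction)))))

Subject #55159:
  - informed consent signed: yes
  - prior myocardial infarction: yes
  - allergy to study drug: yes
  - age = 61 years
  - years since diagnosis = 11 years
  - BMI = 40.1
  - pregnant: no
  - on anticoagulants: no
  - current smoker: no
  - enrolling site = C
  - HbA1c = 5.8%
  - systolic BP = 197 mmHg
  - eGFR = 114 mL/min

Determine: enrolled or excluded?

Enrolled

Atomic conditions:
  NOT on anticoagulants: no → true
  age > 58 years: 61 > 58 is true
  years since diagnosis ≤ 16 years: 11 ≤ 16 is true
  systolic BP < 98 mmHg: 197 < 98 is false
  enrolling site = A: C == A is false
  eGFR ≥ 74 mL/min: 114 ≥ 74 is true
  allergy to study drug: yes → true
  pregnant: no → false
  NOT current smoker: no → true
  BMI ≤ 41.1: 40.1 ≤ 41.1 is true
  prior myocardial infarction: yes → true
Combine:
[1.1] true AND true AND true = true
[1.2.1.2] false OR true = true
[1.2.1] false AND true = false
[1.2] NOT false = true
[1] true → true = true
[2.1.1] true AND false AND true = false
[2.1.2.1] true AND true = true
[2.1.2] NOT true = false
[2.1] false OR false = false
[2] NOT false = true
[root] true AND true = true
Overall: true → enrolled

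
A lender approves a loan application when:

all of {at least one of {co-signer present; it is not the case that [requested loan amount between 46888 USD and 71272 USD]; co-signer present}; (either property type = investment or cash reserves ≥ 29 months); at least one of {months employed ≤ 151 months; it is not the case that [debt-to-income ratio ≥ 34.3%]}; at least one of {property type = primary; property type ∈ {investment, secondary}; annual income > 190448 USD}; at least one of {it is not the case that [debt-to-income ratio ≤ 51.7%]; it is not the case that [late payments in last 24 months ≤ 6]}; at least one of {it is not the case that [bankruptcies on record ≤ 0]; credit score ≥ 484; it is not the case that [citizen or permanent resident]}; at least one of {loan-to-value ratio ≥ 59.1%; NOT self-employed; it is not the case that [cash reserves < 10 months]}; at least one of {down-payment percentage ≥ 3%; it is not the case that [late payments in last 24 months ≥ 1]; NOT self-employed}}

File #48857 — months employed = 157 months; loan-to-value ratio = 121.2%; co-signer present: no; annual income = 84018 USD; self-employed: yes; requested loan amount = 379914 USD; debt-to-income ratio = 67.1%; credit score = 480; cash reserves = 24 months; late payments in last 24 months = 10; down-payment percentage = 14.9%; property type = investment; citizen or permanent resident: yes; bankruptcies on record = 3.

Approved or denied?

Atomic conditions:
  co-signer present: no → false
  requested loan amount between 46888 USD and 71272 USD: 379914 in [46888, 71272] is false
  property type = investment: investment == investment is true
  cash reserves ≥ 29 months: 24 ≥ 29 is false
  months employed ≤ 151 months: 157 ≤ 151 is false
  debt-to-income ratio ≥ 34.3%: 67.1 ≥ 34.3 is true
  property type = primary: investment == primary is false
  property type ∈ {investment, secondary}: investment is in the set → true
  annual income > 190448 USD: 84018 > 190448 is false
  debt-to-income ratio ≤ 51.7%: 67.1 ≤ 51.7 is false
  late payments in last 24 months ≤ 6: 10 ≤ 6 is false
  bankruptcies on record ≤ 0: 3 ≤ 0 is false
  credit score ≥ 484: 480 ≥ 484 is false
  citizen or permanent resident: yes → true
  loan-to-value ratio ≥ 59.1%: 121.2 ≥ 59.1 is true
  NOT self-employed: yes → false
  cash reserves < 10 months: 24 < 10 is false
  down-payment percentage ≥ 3%: 14.9 ≥ 3 is true
  late payments in last 24 months ≥ 1: 10 ≥ 1 is true
Combine:
[1.2] NOT false = true
[1] false OR true OR false = true
[2] true OR false = true
[3.2] NOT true = false
[3] false OR false = false
[4] false OR true OR false = true
[5.1] NOT false = true
[5.2] NOT false = true
[5] true OR true = true
[6.1] NOT false = true
[6.3] NOT true = false
[6] true OR false OR false = true
[7.3] NOT false = true
[7] true OR false OR true = true
[8.2] NOT true = false
[8] true OR false OR false = true
[root] true AND true AND false AND true AND true AND true AND true AND true = false
Overall: false → denied

Denied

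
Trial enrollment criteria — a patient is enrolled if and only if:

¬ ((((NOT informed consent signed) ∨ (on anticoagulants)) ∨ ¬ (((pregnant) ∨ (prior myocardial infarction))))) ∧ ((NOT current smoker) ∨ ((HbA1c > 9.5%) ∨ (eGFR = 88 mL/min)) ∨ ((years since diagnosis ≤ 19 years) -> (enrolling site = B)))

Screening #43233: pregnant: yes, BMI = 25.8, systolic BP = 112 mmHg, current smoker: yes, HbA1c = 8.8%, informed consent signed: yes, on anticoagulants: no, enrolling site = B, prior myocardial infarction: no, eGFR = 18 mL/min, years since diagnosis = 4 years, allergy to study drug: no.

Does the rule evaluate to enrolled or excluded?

Enrolled

Atomic conditions:
  NOT informed consent signed: yes → false
  on anticoagulants: no → false
  pregnant: yes → true
  prior myocardial infarction: no → false
  NOT current smoker: yes → false
  HbA1c > 9.5%: 8.8 > 9.5 is false
  eGFR = 88 mL/min: 18 == 88 is false
  years since diagnosis ≤ 19 years: 4 ≤ 19 is true
  enrolling site = B: B == B is true
Combine:
[1.1.1] false OR false = false
[1.1.2.1] true OR false = true
[1.1.2] NOT true = false
[1.1] false OR false = false
[1] NOT false = true
[2.2] false OR false = false
[2.3] true → true = true
[2] false OR false OR true = true
[root] true AND true = true
Overall: true → enrolled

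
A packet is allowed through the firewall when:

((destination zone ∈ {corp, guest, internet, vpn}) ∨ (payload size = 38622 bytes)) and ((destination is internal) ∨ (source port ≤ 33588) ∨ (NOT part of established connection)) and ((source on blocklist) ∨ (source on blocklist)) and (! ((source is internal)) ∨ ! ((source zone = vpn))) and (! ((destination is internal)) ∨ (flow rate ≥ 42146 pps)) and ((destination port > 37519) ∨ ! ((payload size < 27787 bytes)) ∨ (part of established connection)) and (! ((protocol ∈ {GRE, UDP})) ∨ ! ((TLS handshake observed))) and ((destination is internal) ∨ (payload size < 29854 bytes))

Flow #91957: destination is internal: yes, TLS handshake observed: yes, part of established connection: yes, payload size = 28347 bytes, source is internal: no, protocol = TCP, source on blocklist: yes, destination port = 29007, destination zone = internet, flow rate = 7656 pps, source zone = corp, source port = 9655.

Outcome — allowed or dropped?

Atomic conditions:
  destination zone ∈ {corp, guest, internet, vpn}: internet is in the set → true
  payload size = 38622 bytes: 28347 == 38622 is false
  destination is internal: yes → true
  source port ≤ 33588: 9655 ≤ 33588 is true
  NOT part of established connection: yes → false
  source on blocklist: yes → true
  source is internal: no → false
  source zone = vpn: corp == vpn is false
  flow rate ≥ 42146 pps: 7656 ≥ 42146 is false
  destination port > 37519: 29007 > 37519 is false
  payload size < 27787 bytes: 28347 < 27787 is false
  part of established connection: yes → true
  protocol ∈ {GRE, UDP}: TCP is not in the set → false
  TLS handshake observed: yes → true
  payload size < 29854 bytes: 28347 < 29854 is true
Combine:
[1] true OR false = true
[2] true OR true OR false = true
[3] true OR true = true
[4.1] NOT false = true
[4.2] NOT false = true
[4] true OR true = true
[5.1] NOT true = false
[5] false OR false = false
[6.2] NOT false = true
[6] false OR true OR true = true
[7.1] NOT false = true
[7.2] NOT true = false
[7] true OR false = true
[8] true OR true = true
[root] true AND true AND true AND true AND false AND true AND true AND true = false
Overall: false → dropped

Dropped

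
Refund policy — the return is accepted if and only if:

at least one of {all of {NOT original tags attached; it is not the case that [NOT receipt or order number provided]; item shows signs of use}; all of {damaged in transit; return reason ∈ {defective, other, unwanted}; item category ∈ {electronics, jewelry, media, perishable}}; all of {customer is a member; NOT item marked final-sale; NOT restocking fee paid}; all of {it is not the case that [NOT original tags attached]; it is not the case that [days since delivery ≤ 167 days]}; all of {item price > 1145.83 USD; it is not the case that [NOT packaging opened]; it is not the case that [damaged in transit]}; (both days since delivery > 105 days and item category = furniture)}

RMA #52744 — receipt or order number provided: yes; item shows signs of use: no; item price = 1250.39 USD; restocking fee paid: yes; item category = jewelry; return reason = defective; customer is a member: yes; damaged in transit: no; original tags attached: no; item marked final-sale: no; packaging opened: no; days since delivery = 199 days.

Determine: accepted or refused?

Atomic conditions:
  NOT original tags attached: no → true
  NOT receipt or order number provided: yes → false
  item shows signs of use: no → false
  damaged in transit: no → false
  return reason ∈ {defective, other, unwanted}: defective is in the set → true
  item category ∈ {electronics, jewelry, media, perishable}: jewelry is in the set → true
  customer is a member: yes → true
  NOT item marked final-sale: no → true
  NOT restocking fee paid: yes → false
  days since delivery ≤ 167 days: 199 ≤ 167 is false
  item price > 1145.83 USD: 1250.39 > 1145.83 is true
  NOT packaging opened: no → true
  days since delivery > 105 days: 199 > 105 is true
  item category = furniture: jewelry == furniture is false
Combine:
[1.2] NOT false = true
[1] true AND true AND false = false
[2] false AND true AND true = false
[3] true AND true AND false = false
[4.1] NOT true = false
[4.2] NOT false = true
[4] false AND true = false
[5.2] NOT true = false
[5.3] NOT false = true
[5] true AND false AND true = false
[6] true AND false = false
[root] false OR false OR false OR false OR false OR false = false
Overall: false → refused

Refused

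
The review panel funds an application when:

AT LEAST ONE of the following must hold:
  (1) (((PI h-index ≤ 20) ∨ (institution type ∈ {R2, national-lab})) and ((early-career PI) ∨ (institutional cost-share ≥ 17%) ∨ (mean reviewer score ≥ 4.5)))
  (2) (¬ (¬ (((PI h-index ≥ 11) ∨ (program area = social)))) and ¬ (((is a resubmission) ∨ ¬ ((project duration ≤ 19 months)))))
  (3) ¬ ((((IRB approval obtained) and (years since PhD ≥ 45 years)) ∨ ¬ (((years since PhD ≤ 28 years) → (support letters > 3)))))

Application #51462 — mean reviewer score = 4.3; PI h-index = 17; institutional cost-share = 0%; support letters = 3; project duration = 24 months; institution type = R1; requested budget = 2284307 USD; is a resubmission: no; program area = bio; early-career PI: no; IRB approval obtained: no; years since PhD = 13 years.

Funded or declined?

Atomic conditions:
  PI h-index ≤ 20: 17 ≤ 20 is true
  institution type ∈ {R2, national-lab}: R1 is not in the set → false
  early-career PI: no → false
  institutional cost-share ≥ 17%: 0 ≥ 17 is false
  mean reviewer score ≥ 4.5: 4.3 ≥ 4.5 is false
  PI h-index ≥ 11: 17 ≥ 11 is true
  program area = social: bio == social is false
  is a resubmission: no → false
  project duration ≤ 19 months: 24 ≤ 19 is false
  IRB approval obtained: no → false
  years since PhD ≥ 45 years: 13 ≥ 45 is false
  years since PhD ≤ 28 years: 13 ≤ 28 is true
  support letters > 3: 3 > 3 is false
Combine:
[1.1] true OR false = true
[1.2] false OR false OR false = false
[1] true AND false = false
[2.1.1.1] true OR false = true
[2.1.1] NOT true = false
[2.1] NOT false = true
[2.2.1.2] NOT false = true
[2.2.1] false OR true = true
[2.2] NOT true = false
[2] true AND false = false
[3.1.1] false AND false = false
[3.1.2.1] true → false = false
[3.1.2] NOT false = true
[3.1] false OR true = true
[3] NOT true = false
[root] false OR false OR false = false
Overall: false → declined

Declined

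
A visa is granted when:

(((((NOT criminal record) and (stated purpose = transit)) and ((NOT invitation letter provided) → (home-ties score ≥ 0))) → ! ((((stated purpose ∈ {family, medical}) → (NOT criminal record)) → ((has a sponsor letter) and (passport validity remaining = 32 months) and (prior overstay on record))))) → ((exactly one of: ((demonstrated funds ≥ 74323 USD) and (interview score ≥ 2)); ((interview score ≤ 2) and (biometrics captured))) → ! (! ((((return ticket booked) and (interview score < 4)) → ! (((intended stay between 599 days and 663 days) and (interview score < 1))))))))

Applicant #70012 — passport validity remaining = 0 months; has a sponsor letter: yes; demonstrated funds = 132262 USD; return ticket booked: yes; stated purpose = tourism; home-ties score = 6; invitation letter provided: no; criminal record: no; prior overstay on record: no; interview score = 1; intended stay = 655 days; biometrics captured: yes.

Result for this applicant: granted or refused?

Atomic conditions:
  NOT criminal record: no → true
  stated purpose = transit: tourism == transit is false
  NOT invitation letter provided: no → true
  home-ties score ≥ 0: 6 ≥ 0 is true
  stated purpose ∈ {family, medical}: tourism is not in the set → false
  has a sponsor letter: yes → true
  passport validity remaining = 32 months: 0 == 32 is false
  prior overstay on record: no → false
  demonstrated funds ≥ 74323 USD: 132262 ≥ 74323 is true
  interview score ≥ 2: 1 ≥ 2 is false
  interview score ≤ 2: 1 ≤ 2 is true
  biometrics captured: yes → true
  return ticket booked: yes → true
  interview score < 4: 1 < 4 is true
  intended stay between 599 days and 663 days: 655 in [599, 663] is true
  interview score < 1: 1 < 1 is false
Combine:
[1.1.1] true AND false = false
[1.1.2] true → true = true
[1.1] false AND true = false
[1.2.1.1] false → true (antecedent false ⇒ implication holds) = true
[1.2.1.2] true AND false AND false = false
[1.2.1] true → false = false
[1.2] NOT false = true
[1] false → true (antecedent false ⇒ implication holds) = true
[2.1.1] true AND false = false
[2.1.2] true AND true = true
[2.1] exactly-one(false, true) = true
[2.2.1.1.1] true AND true = true
[2.2.1.1.2.1] true AND false = false
[2.2.1.1.2] NOT false = true
[2.2.1.1] true → true = true
[2.2.1] NOT true = false
[2.2] NOT false = true
[2] true → true = true
[root] true → true = true
Overall: true → granted

Granted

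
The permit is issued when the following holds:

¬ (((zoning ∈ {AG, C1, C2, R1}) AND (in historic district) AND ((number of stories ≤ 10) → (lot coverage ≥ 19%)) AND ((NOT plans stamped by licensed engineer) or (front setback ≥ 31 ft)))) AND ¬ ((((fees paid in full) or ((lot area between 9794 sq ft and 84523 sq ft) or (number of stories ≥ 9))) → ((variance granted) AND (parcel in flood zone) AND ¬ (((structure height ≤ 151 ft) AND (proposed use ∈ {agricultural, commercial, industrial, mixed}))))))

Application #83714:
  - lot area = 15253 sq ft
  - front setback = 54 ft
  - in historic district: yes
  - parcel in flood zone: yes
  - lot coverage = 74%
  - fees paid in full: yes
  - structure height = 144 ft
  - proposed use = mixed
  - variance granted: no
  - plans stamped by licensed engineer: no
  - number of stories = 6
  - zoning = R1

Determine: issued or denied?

Atomic conditions:
  zoning ∈ {AG, C1, C2, R1}: R1 is in the set → true
  in historic district: yes → true
  number of stories ≤ 10: 6 ≤ 10 is true
  lot coverage ≥ 19%: 74 ≥ 19 is true
  NOT plans stamped by licensed engineer: no → true
  front setback ≥ 31 ft: 54 ≥ 31 is true
  fees paid in full: yes → true
  lot area between 9794 sq ft and 84523 sq ft: 15253 in [9794, 84523] is true
  number of stories ≥ 9: 6 ≥ 9 is false
  variance granted: no → false
  parcel in flood zone: yes → true
  structure height ≤ 151 ft: 144 ≤ 151 is true
  proposed use ∈ {agricultural, commercial, industrial, mixed}: mixed is in the set → true
Combine:
[1.1.3] true → true = true
[1.1.4] true OR true = true
[1.1] true AND true AND true AND true = true
[1] NOT true = false
[2.1.1.2] true OR false = true
[2.1.1] true OR true = true
[2.1.2.3.1] true AND true = true
[2.1.2.3] NOT true = false
[2.1.2] false AND true AND false = false
[2.1] true → false = false
[2] NOT false = true
[root] false AND true = false
Overall: false → denied

Denied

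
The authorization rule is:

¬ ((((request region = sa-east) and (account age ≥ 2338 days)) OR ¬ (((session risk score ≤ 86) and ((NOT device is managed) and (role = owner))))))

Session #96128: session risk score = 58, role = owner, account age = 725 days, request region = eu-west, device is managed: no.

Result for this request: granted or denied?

Granted

Atomic conditions:
  request region = sa-east: eu-west == sa-east is false
  account age ≥ 2338 days: 725 ≥ 2338 is false
  session risk score ≤ 86: 58 ≤ 86 is true
  NOT device is managed: no → true
  role = owner: owner == owner is true
Combine:
[1.1] false AND false = false
[1.2.1.2] true AND true = true
[1.2.1] true AND true = true
[1.2] NOT true = false
[1] false OR false = false
[root] NOT false = true
Overall: true → granted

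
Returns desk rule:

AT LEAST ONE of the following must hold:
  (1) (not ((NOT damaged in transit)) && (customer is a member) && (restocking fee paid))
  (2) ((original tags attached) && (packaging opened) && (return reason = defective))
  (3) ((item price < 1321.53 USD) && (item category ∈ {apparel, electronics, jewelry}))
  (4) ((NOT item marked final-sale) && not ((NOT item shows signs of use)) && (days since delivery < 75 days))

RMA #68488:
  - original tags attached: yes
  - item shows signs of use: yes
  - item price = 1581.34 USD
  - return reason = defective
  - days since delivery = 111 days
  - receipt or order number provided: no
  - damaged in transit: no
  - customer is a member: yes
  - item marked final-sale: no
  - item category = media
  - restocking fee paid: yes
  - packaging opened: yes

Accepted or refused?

Accepted

Atomic conditions:
  NOT damaged in transit: no → true
  customer is a member: yes → true
  restocking fee paid: yes → true
  original tags attached: yes → true
  packaging opened: yes → true
  return reason = defective: defective == defective is true
  item price < 1321.53 USD: 1581.34 < 1321.53 is false
  item category ∈ {apparel, electronics, jewelry}: media is not in the set → false
  NOT item marked final-sale: no → true
  NOT item shows signs of use: yes → false
  days since delivery < 75 days: 111 < 75 is false
Combine:
[1.1] NOT true = false
[1] false AND true AND true = false
[2] true AND true AND true = true
[3] false AND false = false
[4.2] NOT false = true
[4] true AND true AND false = false
[root] false OR true OR false OR false = true
Overall: true → accepted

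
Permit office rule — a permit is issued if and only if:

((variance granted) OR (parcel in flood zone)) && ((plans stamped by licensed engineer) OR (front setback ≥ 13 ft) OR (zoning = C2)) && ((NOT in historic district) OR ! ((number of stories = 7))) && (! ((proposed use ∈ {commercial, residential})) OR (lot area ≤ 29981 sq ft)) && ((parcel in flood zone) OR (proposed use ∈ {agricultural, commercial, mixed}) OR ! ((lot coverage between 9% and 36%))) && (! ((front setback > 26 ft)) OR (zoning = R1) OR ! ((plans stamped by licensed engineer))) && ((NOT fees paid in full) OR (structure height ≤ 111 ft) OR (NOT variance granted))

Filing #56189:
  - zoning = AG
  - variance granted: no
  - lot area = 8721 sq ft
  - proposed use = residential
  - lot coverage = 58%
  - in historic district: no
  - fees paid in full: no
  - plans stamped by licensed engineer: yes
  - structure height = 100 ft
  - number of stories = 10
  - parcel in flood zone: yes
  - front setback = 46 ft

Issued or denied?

Denied

Atomic conditions:
  variance granted: no → false
  parcel in flood zone: yes → true
  plans stamped by licensed engineer: yes → true
  front setback ≥ 13 ft: 46 ≥ 13 is true
  zoning = C2: AG == C2 is false
  NOT in historic district: no → true
  number of stories = 7: 10 == 7 is false
  proposed use ∈ {commercial, residential}: residential is in the set → true
  lot area ≤ 29981 sq ft: 8721 ≤ 29981 is true
  proposed use ∈ {agricultural, commercial, mixed}: residential is not in the set → false
  lot coverage between 9% and 36%: 58 in [9, 36] is false
  front setback > 26 ft: 46 > 26 is true
  zoning = R1: AG == R1 is false
  NOT fees paid in full: no → true
  structure height ≤ 111 ft: 100 ≤ 111 is true
  NOT variance granted: no → true
Combine:
[1] false OR true = true
[2] true OR true OR false = true
[3.2] NOT false = true
[3] true OR true = true
[4.1] NOT true = false
[4] false OR true = true
[5.3] NOT false = true
[5] true OR false OR true = true
[6.1] NOT true = false
[6.3] NOT true = false
[6] false OR false OR false = false
[7] true OR true OR true = true
[root] true AND true AND true AND true AND true AND false AND true = false
Overall: false → denied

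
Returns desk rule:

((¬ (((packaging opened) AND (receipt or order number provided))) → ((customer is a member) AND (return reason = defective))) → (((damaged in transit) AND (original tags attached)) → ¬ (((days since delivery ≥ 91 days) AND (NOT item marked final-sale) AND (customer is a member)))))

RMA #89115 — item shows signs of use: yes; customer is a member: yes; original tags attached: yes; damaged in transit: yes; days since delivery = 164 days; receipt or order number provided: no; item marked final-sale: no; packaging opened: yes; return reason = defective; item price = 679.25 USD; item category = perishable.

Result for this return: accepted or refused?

Refused

Atomic conditions:
  packaging opened: yes → true
  receipt or order number provided: no → false
  customer is a member: yes → true
  return reason = defective: defective == defective is true
  damaged in transit: yes → true
  original tags attached: yes → true
  days since delivery ≥ 91 days: 164 ≥ 91 is true
  NOT item marked final-sale: no → true
Combine:
[1.1.1] true AND false = false
[1.1] NOT false = true
[1.2] true AND true = true
[1] true → true = true
[2.1] true AND true = true
[2.2.1] true AND true AND true = true
[2.2] NOT true = false
[2] true → false = false
[root] true → false = false
Overall: false → refused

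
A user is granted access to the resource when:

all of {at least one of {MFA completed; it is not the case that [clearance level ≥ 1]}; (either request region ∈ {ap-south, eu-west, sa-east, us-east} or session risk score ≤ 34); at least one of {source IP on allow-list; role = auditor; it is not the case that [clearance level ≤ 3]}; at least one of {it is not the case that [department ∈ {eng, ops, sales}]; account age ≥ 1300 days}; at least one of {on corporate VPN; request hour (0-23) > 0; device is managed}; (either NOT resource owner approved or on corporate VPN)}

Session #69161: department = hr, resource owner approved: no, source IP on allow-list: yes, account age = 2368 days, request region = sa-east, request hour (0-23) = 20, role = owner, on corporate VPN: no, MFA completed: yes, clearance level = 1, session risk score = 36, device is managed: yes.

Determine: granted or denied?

Atomic conditions:
  MFA completed: yes → true
  clearance level ≥ 1: 1 ≥ 1 is true
  request region ∈ {ap-south, eu-west, sa-east, us-east}: sa-east is in the set → true
  session risk score ≤ 34: 36 ≤ 34 is false
  source IP on allow-list: yes → true
  role = auditor: owner == auditor is false
  clearance level ≤ 3: 1 ≤ 3 is true
  department ∈ {eng, ops, sales}: hr is not in the set → false
  account age ≥ 1300 days: 2368 ≥ 1300 is true
  on corporate VPN: no → false
  request hour (0-23) > 0: 20 > 0 is true
  device is managed: yes → true
  NOT resource owner approved: no → true
Combine:
[1.2] NOT true = false
[1] true OR false = true
[2] true OR false = true
[3.3] NOT true = false
[3] true OR false OR false = true
[4.1] NOT false = true
[4] true OR true = true
[5] false OR true OR true = true
[6] true OR false = true
[root] true AND true AND true AND true AND true AND true = true
Overall: true → granted

Granted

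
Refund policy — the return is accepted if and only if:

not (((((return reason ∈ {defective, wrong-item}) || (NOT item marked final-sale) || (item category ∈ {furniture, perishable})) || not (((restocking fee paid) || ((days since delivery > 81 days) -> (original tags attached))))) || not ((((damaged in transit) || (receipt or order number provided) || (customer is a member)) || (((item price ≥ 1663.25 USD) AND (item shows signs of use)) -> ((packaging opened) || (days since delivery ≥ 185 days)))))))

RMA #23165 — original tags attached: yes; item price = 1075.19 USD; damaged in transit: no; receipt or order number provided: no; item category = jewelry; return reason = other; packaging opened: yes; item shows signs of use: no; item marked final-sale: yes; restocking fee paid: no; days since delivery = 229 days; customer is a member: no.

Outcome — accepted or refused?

Accepted

Atomic conditions:
  return reason ∈ {defective, wrong-item}: other is not in the set → false
  NOT item marked final-sale: yes → false
  item category ∈ {furniture, perishable}: jewelry is not in the set → false
  restocking fee paid: no → false
  days since delivery > 81 days: 229 > 81 is true
  original tags attached: yes → true
  damaged in transit: no → false
  receipt or order number provided: no → false
  customer is a member: no → false
  item price ≥ 1663.25 USD: 1075.19 ≥ 1663.25 is false
  item shows signs of use: no → false
  packaging opened: yes → true
  days since delivery ≥ 185 days: 229 ≥ 185 is true
Combine:
[1.1.1] false OR false OR false = false
[1.1.2.1.2] true → true = true
[1.1.2.1] false OR true = true
[1.1.2] NOT true = false
[1.1] false OR false = false
[1.2.1.1] false OR false OR false = false
[1.2.1.2.1] false AND false = false
[1.2.1.2.2] true OR true = true
[1.2.1.2] false → true (antecedent false ⇒ implication holds) = true
[1.2.1] false OR true = true
[1.2] NOT true = false
[1] false OR false = false
[root] NOT false = true
Overall: true → accepted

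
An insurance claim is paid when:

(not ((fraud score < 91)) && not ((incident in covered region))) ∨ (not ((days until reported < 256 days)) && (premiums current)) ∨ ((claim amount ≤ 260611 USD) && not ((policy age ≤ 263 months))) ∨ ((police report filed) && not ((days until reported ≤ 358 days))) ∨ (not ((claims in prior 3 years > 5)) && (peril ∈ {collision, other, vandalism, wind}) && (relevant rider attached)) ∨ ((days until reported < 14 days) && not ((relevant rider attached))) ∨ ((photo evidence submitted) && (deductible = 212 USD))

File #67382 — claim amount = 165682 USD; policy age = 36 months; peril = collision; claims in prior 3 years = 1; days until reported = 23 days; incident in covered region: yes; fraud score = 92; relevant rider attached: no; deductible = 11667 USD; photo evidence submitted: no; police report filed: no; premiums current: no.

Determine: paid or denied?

Atomic conditions:
  fraud score < 91: 92 < 91 is false
  incident in covered region: yes → true
  days until reported < 256 days: 23 < 256 is true
  premiums current: no → false
  claim amount ≤ 260611 USD: 165682 ≤ 260611 is true
  policy age ≤ 263 months: 36 ≤ 263 is true
  police report filed: no → false
  days until reported ≤ 358 days: 23 ≤ 358 is true
  claims in prior 3 years > 5: 1 > 5 is false
  peril ∈ {collision, other, vandalism, wind}: collision is in the set → true
  relevant rider attached: no → false
  days until reported < 14 days: 23 < 14 is false
  photo evidence submitted: no → false
  deductible = 212 USD: 11667 == 212 is false
Combine:
[1.1] NOT false = true
[1.2] NOT true = false
[1] true AND false = false
[2.1] NOT true = false
[2] false AND false = false
[3.2] NOT true = false
[3] true AND false = false
[4.2] NOT true = false
[4] false AND false = false
[5.1] NOT false = true
[5] true AND true AND false = false
[6.2] NOT false = true
[6] false AND true = false
[7] false AND false = false
[root] false OR false OR false OR false OR false OR false OR false = false
Overall: false → denied

Denied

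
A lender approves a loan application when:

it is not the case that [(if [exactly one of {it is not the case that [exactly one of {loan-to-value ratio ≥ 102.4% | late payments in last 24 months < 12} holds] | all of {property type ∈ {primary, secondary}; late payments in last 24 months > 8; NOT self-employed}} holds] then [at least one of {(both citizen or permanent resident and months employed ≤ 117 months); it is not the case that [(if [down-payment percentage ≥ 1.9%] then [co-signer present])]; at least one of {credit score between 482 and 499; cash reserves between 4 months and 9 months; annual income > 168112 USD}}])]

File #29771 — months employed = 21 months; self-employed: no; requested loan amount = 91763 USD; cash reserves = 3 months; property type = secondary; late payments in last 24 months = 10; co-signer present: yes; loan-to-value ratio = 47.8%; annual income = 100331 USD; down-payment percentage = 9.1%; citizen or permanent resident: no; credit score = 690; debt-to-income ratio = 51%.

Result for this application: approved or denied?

Approved

Atomic conditions:
  loan-to-value ratio ≥ 102.4%: 47.8 ≥ 102.4 is false
  late payments in last 24 months < 12: 10 < 12 is true
  property type ∈ {primary, secondary}: secondary is in the set → true
  late payments in last 24 months > 8: 10 > 8 is true
  NOT self-employed: no → true
  citizen or permanent resident: no → false
  months employed ≤ 117 months: 21 ≤ 117 is true
  down-payment percentage ≥ 1.9%: 9.1 ≥ 1.9 is true
  co-signer present: yes → true
  credit score between 482 and 499: 690 in [482, 499] is false
  cash reserves between 4 months and 9 months: 3 in [4, 9] is false
  annual income > 168112 USD: 100331 > 168112 is false
Combine:
[1.1.1.1] exactly-one(false, true) = true
[1.1.1] NOT true = false
[1.1.2] true AND true AND true = true
[1.1] exactly-one(false, true) = true
[1.2.1] false AND true = false
[1.2.2.1] true → true = true
[1.2.2] NOT true = false
[1.2.3] false OR false OR false = false
[1.2] false OR false OR false = false
[1] true → false = false
[root] NOT false = true
Overall: true → approved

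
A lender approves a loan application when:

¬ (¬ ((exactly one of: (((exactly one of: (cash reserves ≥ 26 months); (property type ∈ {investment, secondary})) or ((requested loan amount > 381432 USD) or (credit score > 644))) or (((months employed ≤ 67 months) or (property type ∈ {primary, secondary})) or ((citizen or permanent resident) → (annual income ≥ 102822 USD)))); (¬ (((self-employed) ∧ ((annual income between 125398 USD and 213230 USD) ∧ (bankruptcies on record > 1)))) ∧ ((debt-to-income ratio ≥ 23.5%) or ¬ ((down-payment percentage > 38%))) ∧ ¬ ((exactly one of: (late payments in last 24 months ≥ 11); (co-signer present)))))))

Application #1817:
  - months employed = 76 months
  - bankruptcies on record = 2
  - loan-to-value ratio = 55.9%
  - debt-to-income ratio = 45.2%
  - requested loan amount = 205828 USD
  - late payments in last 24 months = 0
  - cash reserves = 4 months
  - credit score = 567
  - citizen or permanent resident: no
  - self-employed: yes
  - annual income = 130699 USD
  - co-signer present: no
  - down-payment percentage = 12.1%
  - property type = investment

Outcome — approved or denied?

Atomic conditions:
  cash reserves ≥ 26 months: 4 ≥ 26 is false
  property type ∈ {investment, secondary}: investment is in the set → true
  requested loan amount > 381432 USD: 205828 > 381432 is false
  credit score > 644: 567 > 644 is false
  months employed ≤ 67 months: 76 ≤ 67 is false
  property type ∈ {primary, secondary}: investment is not in the set → false
  citizen or permanent resident: no → false
  annual income ≥ 102822 USD: 130699 ≥ 102822 is true
  self-employed: yes → true
  annual income between 125398 USD and 213230 USD: 130699 in [125398, 213230] is true
  bankruptcies on record > 1: 2 > 1 is true
  debt-to-income ratio ≥ 23.5%: 45.2 ≥ 23.5 is true
  down-payment percentage > 38%: 12.1 > 38 is false
  late payments in last 24 months ≥ 11: 0 ≥ 11 is false
  co-signer present: no → false
Combine:
[1.1.1.1.1] exactly-one(false, true) = true
[1.1.1.1.2] false OR false = false
[1.1.1.1] true OR false = true
[1.1.1.2.1] false OR false = false
[1.1.1.2.2] false → true (antecedent false ⇒ implication holds) = true
[1.1.1.2] false OR true = true
[1.1.1] true OR true = true
[1.1.2.1.1.2] true AND true = true
[1.1.2.1.1] true AND true = true
[1.1.2.1] NOT true = false
[1.1.2.2.2] NOT false = true
[1.1.2.2] true OR true = true
[1.1.2.3.1] exactly-one(false, false) = false
[1.1.2.3] NOT false = true
[1.1.2] false AND true AND true = false
[1.1] exactly-one(true, false) = true
[1] NOT true = false
[root] NOT false = true
Overall: true → approved

Approved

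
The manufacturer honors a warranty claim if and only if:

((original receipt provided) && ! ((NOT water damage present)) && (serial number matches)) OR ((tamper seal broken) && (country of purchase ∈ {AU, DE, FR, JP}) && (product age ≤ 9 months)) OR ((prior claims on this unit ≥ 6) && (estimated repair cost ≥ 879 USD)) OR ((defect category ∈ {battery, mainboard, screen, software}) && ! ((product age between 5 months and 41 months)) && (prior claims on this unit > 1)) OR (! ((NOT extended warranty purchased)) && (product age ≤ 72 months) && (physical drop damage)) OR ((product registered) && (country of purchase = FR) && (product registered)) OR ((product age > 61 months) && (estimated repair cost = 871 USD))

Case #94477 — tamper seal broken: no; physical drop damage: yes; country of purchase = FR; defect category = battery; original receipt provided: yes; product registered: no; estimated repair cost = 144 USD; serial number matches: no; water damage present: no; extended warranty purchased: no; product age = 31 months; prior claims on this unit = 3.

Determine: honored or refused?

Atomic conditions:
  original receipt provided: yes → true
  NOT water damage present: no → true
  serial number matches: no → false
  tamper seal broken: no → false
  country of purchase ∈ {AU, DE, FR, JP}: FR is in the set → true
  product age ≤ 9 months: 31 ≤ 9 is false
  prior claims on this unit ≥ 6: 3 ≥ 6 is false
  estimated repair cost ≥ 879 USD: 144 ≥ 879 is false
  defect category ∈ {battery, mainboard, screen, software}: battery is in the set → true
  product age between 5 months and 41 months: 31 in [5, 41] is true
  prior claims on this unit > 1: 3 > 1 is true
  NOT extended warranty purchased: no → true
  product age ≤ 72 months: 31 ≤ 72 is true
  physical drop damage: yes → true
  product registered: no → false
  country of purchase = FR: FR == FR is true
  product age > 61 months: 31 > 61 is false
  estimated repair cost = 871 USD: 144 == 871 is false
Combine:
[1.2] NOT true = false
[1] true AND false AND false = false
[2] false AND true AND false = false
[3] false AND false = false
[4.2] NOT true = false
[4] true AND false AND true = false
[5.1] NOT true = false
[5] false AND true AND true = false
[6] false AND true AND false = false
[7] false AND false = false
[root] false OR false OR false OR false OR false OR false OR false = false
Overall: false → refused

Refused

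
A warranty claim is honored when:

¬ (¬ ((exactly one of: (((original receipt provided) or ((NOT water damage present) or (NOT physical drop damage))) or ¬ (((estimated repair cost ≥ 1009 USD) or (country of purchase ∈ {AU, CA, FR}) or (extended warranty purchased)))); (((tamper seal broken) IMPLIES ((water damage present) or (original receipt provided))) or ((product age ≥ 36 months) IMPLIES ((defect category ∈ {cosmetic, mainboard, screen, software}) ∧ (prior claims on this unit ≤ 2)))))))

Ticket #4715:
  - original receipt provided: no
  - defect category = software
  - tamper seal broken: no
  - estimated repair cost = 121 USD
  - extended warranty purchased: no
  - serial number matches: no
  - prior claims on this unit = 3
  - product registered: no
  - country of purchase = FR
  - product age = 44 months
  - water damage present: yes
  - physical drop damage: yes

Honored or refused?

Honored

Atomic conditions:
  original receipt provided: no → false
  NOT water damage present: yes → false
  NOT physical drop damage: yes → false
  estimated repair cost ≥ 1009 USD: 121 ≥ 1009 is false
  country of purchase ∈ {AU, CA, FR}: FR is in the set → true
  extended warranty purchased: no → false
  tamper seal broken: no → false
  water damage present: yes → true
  product age ≥ 36 months: 44 ≥ 36 is true
  defect category ∈ {cosmetic, mainboard, screen, software}: software is in the set → true
  prior claims on this unit ≤ 2: 3 ≤ 2 is false
Combine:
[1.1.1.1.2] false OR false = false
[1.1.1.1] false OR false = false
[1.1.1.2.1] false OR true OR false = true
[1.1.1.2] NOT true = false
[1.1.1] false OR false = false
[1.1.2.1.2] true OR false = true
[1.1.2.1] false → true (antecedent false ⇒ implication holds) = true
[1.1.2.2.2] true AND false = false
[1.1.2.2] true → false = false
[1.1.2] true OR false = true
[1.1] exactly-one(false, true) = true
[1] NOT true = false
[root] NOT false = true
Overall: true → honored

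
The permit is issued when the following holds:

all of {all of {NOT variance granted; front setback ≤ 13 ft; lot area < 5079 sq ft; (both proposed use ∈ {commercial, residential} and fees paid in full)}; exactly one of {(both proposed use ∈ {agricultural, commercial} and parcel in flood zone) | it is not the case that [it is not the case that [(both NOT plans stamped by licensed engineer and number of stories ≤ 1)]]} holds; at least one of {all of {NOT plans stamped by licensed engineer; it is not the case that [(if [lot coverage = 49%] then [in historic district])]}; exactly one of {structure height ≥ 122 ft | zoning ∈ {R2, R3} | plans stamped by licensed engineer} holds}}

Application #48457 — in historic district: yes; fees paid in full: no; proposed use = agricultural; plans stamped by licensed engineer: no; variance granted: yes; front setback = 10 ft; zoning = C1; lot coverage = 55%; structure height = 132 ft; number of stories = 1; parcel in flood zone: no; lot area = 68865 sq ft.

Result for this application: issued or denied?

Atomic conditions:
  NOT variance granted: yes → false
  front setback ≤ 13 ft: 10 ≤ 13 is true
  lot area < 5079 sq ft: 68865 < 5079 is false
  proposed use ∈ {commercial, residential}: agricultural is not in the set → false
  fees paid in full: no → false
  proposed use ∈ {agricultural, commercial}: agricultural is in the set → true
  parcel in flood zone: no → false
  NOT plans stamped by licensed engineer: no → true
  number of stories ≤ 1: 1 ≤ 1 is true
  lot coverage = 49%: 55 == 49 is false
  in historic district: yes → true
  structure height ≥ 122 ft: 132 ≥ 122 is true
  zoning ∈ {R2, R3}: C1 is not in the set → false
  plans stamped by licensed engineer: no → false
Combine:
[1.4] false AND false = false
[1] false AND true AND false AND false = false
[2.1] true AND false = false
[2.2.1.1] true AND true = true
[2.2.1] NOT true = false
[2.2] NOT false = true
[2] exactly-one(false, true) = true
[3.1.2.1] false → true (antecedent false ⇒ implication holds) = true
[3.1.2] NOT true = false
[3.1] true AND false = false
[3.2] exactly-one(true, false, false) = true
[3] false OR true = true
[root] false AND true AND true = false
Overall: false → denied

Denied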